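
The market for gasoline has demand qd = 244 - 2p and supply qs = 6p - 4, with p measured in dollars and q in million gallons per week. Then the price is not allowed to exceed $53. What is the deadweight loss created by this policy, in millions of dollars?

In a free market, 244 - 2p = 6p - 4 gives the equilibrium p* = 31, q* = 182.
The ceiling of 53 is above the equilibrium price 31, so it is not binding; the market clears at p* = 31, q* = 182.
Since the control does not bind, no trades are prevented and deadweight loss is zero.

0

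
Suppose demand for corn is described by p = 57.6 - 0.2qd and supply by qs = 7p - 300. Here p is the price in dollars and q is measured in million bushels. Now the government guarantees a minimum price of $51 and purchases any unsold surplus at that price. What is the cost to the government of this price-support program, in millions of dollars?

1224

Rearranging demand gives qd = 288 - 5p. Setting quantity demanded equal to quantity supplied, 288 - 5p = 7p - 300, gives p* = 49 and q* = 43.
Because the floor (51) lies above the market-clearing price, it is binding.
At p = 51: qd = 288 - 5·51 = 33 and qs = 7·51 - 300 = 57.
Surplus = qs - qd = 24.
Government expenditure = surplus × support price = 24 × 51 = 1224.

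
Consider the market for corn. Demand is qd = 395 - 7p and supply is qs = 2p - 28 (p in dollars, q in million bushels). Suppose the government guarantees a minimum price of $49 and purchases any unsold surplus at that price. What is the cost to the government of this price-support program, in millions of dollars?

882

Equilibrium: 395 - 7p = 2p - 28, so 423 = 9p and p* = 47, q* = 66.
Because the floor (49) lies above the market-clearing price, it is binding.
At p = 49: qd = 395 - 7·49 = 52 and qs = 2·49 - 28 = 70.
Surplus = qs - qd = 18.
Government expenditure = surplus × support price = 18 × 49 = 882.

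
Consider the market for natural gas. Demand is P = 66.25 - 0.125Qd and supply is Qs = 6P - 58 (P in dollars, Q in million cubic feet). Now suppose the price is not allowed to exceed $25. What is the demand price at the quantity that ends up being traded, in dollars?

54.75

Rearranging demand gives Qd = 530 - 8P. Without the control the market clears where 530 - 8P = 6P - 58, i.e. P* = 42 and Q* = 194.
Because the ceiling (25) lies below the market-clearing price, it is binding.
At P = 25: Qd = 530 - 8·25 = 330 and Qs = 6·25 - 58 = 92.
Only 92 units reach the market. On the demand curve, the marginal buyer's willingness to pay at Q = 92 is (530 - 92)/8 = 54.75.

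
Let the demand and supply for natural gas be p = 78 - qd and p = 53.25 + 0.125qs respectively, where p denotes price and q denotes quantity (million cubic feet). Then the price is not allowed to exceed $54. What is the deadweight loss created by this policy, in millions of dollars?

144

Rearranging demand gives qd = 78 - p; rearranging supply gives qs = 8p - 426. Without the control the market clears where 78 - p = 8p - 426, i.e. p* = 56 and q* = 22.
Since 54 < 56, the ceiling is binding.
At p = 54: qd = 78 - 54 = 24 and qs = 8·54 - 426 = 6.
Quantity traded falls to 6. At q = 6 the demand price is 78 - 6 = 72 and the supply price is (426 + 6)/8 = 54.
Deadweight loss = ½ · (72 - 54) · (22 - 6) = ½ · 18 · 16 = 144.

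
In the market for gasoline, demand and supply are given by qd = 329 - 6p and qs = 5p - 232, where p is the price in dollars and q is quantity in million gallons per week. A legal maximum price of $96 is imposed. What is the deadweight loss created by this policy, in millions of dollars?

Equilibrium: 329 - 6p = 5p - 232, so 561 = 11p and p* = 51, q* = 23.
Since 96 is above p* = 51, the ceiling does not bind and the free-market outcome prevails.
Since the control does not bind, no trades are prevented and deadweight loss is zero.

0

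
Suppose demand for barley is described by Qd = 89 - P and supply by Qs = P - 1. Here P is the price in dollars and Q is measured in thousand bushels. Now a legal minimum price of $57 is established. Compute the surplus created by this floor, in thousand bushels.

Without the control the market clears where 89 - P = P - 1, i.e. P* = 45 and Q* = 44.
Since 57 > 45, the floor is binding.
At P = 57: Qd = 89 - 57 = 32 and Qs = 57 - 1 = 56.
Surplus = Qs - Qd = 56 - 32 = 24.

24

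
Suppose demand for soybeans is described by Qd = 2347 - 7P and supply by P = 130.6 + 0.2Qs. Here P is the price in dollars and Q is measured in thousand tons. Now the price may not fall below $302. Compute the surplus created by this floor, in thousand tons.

624

Rearranging supply gives Qs = 5P - 653. In a free market, 2347 - 7P = 5P - 653 gives the equilibrium P* = 250, Q* = 597.
Because the floor (302) lies above the market-clearing price, it is binding.
At P = 302: Qd = 2347 - 7·302 = 233 and Qs = 5·302 - 653 = 857.
Surplus = Qs - Qd = 857 - 233 = 624.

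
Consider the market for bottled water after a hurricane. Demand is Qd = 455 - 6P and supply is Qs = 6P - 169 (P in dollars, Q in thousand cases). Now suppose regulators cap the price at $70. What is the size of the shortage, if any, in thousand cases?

0

Equilibrium: 455 - 6P = 6P - 169, so 624 = 12P and P* = 52, Q* = 143.
Since 70 is above P* = 52, the ceiling does not bind and the free-market outcome prevails.
Since the control does not bind, there is no shortage.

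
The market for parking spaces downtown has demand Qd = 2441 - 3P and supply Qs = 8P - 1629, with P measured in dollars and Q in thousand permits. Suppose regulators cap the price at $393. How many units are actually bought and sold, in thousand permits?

Equilibrium: 2441 - 3P = 8P - 1629, so 4070 = 11P and P* = 370, Q* = 1331.
The ceiling of 393 is above the equilibrium price 370, so it is not binding; the market clears at P* = 370, Q* = 1331.

1331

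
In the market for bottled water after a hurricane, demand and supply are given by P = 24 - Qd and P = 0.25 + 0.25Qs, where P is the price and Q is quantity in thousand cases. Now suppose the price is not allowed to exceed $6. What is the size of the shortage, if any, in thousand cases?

Rearranging demand gives Qd = 24 - P; rearranging supply gives Qs = 4P - 1. Without the control the market clears where 24 - P = 4P - 1, i.e. P* = 5 and Q* = 19.
Since 6 is above P* = 5, the ceiling does not bind and the free-market outcome prevails.
Since the control does not bind, there is no shortage.

0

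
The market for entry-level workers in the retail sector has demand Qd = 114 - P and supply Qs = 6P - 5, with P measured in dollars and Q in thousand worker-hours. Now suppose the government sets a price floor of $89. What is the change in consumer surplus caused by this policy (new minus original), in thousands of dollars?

Setting quantity demanded equal to quantity supplied, 114 - P = 6P - 5, gives P* = 17 and Q* = 97.
The floor of 89 is above the equilibrium price 17, so it binds.
At P = 89: Qd = 114 - 89 = 25 and Qs = 6·89 - 5 = 529.
Consumer surplus without the control is ½ · (114 - 17) · 97 = 4704.5.
With the floor, consumers buy 25 units at 89, so CS = ½ · (114 - 89) · 25 = 312.5.
Change in consumer surplus = 312.5 - 4704.5 = -4392.

-4392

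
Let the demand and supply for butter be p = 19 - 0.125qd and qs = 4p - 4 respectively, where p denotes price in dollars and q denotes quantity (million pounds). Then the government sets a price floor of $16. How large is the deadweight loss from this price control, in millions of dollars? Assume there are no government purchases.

108

Rearranging demand gives qd = 152 - 8p. In a free market, 152 - 8p = 4p - 4 gives the equilibrium p* = 13, q* = 48.
Since 16 > 13, the floor is binding.
At p = 16: qd = 152 - 8·16 = 24 and qs = 4·16 - 4 = 60.
Quantity traded falls to 24. At q = 24 the demand price is (152 - 24)/8 = 16 and the supply price is (4 + 24)/4 = 7.
Deadweight loss = ½ · (16 - 7) · (48 - 24) = ½ · 9 · 24 = 108.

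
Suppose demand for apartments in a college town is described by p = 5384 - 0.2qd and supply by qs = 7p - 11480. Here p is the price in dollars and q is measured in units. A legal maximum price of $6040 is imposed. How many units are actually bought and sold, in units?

Rearranging demand gives qd = 26920 - 5p. Setting quantity demanded equal to quantity supplied, 26920 - 5p = 7p - 11480, gives p* = 3200 and q* = 10920.
Since 6040 is above p* = 3200, the ceiling does not bind and the free-market outcome prevails.

10920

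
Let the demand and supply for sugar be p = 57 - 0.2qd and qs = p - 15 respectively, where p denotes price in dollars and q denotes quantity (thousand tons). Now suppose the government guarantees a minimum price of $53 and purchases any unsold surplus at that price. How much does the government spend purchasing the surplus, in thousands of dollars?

954

Rearranging demand gives qd = 285 - 5p. Equilibrium: 285 - 5p = p - 15, so 300 = 6p and p* = 50, q* = 35.
Because the floor (53) lies above the market-clearing price, it is binding.
At p = 53: qd = 285 - 5·53 = 20 and qs = 53 - 15 = 38.
Surplus = qs - qd = 18.
Government expenditure = surplus × support price = 18 × 53 = 954.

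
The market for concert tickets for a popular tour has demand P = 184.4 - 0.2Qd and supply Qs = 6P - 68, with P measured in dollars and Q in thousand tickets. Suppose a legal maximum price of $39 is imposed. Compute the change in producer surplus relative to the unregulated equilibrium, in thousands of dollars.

-16269

Rearranging demand gives Qd = 922 - 5P. In a free market, 922 - 5P = 6P - 68 gives the equilibrium P* = 90, Q* = 472.
The ceiling of 39 is below the equilibrium price 90, so it binds.
At P = 39: Qd = 922 - 5·39 = 727 and Qs = 6·39 - 68 = 166.
Producer surplus without the control is ½ · (90 - 34/3) · 472 = 55696/3.
With the ceiling, producers sell 166 units at 39, so PS = ½ · (39 - 34/3) · 166 = 6889/3.
Change in producer surplus = 6889/3 - 55696/3 = -16269.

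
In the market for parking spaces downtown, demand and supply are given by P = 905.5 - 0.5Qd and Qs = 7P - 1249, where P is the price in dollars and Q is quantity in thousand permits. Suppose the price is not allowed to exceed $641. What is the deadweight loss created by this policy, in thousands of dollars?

0

Rearranging demand gives Qd = 1811 - 2P. In a free market, 1811 - 2P = 7P - 1249 gives the equilibrium P* = 340, Q* = 1131.
Since 641 is above P* = 340, the ceiling does not bind and the free-market outcome prevails.
Since the control does not bind, no trades are prevented and deadweight loss is zero.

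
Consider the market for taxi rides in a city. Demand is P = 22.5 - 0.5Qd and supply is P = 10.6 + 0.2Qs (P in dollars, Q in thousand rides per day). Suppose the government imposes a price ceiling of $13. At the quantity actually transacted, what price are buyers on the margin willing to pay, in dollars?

Rearranging demand gives Qd = 45 - 2P; rearranging supply gives Qs = 5P - 53. Equilibrium: 45 - 2P = 5P - 53, so 98 = 7P and P* = 14, Q* = 17.
Since 13 < 14, the ceiling is binding.
At P = 13: Qd = 45 - 2·13 = 19 and Qs = 5·13 - 53 = 12.
Only 12 units reach the market. On the demand curve, the marginal buyer's willingness to pay at Q = 12 is (45 - 12)/2 = 16.5.

16.5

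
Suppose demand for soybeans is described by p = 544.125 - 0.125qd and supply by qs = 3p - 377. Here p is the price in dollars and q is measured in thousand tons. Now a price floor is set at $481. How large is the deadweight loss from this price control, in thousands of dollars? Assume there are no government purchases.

Rearranging demand gives qd = 4353 - 8p. Setting quantity demanded equal to quantity supplied, 4353 - 8p = 3p - 377, gives p* = 430 and q* = 913.
The floor of 481 is above the equilibrium price 430, so it binds.
At p = 481: qd = 4353 - 8·481 = 505 and qs = 3·481 - 377 = 1066.
Quantity traded falls to 505. At q = 505 the demand price is (4353 - 505)/8 = 481 and the supply price is (377 + 505)/3 = 294.
Deadweight loss = ½ · (481 - 294) · (913 - 505) = ½ · 187 · 408 = 38148.

38148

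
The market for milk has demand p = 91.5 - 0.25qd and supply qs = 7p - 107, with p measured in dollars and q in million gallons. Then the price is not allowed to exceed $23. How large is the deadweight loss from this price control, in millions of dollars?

3850

Rearranging demand gives qd = 366 - 4p. Without the control the market clears where 366 - 4p = 7p - 107, i.e. p* = 43 and q* = 194.
The ceiling of 23 is below the equilibrium price 43, so it binds.
At p = 23: qd = 366 - 4·23 = 274 and qs = 7·23 - 107 = 54.
Quantity traded falls to 54. At q = 54 the demand price is (366 - 54)/4 = 78 and the supply price is (107 + 54)/7 = 23.
Deadweight loss = ½ · (78 - 23) · (194 - 54) = ½ · 55 · 140 = 3850.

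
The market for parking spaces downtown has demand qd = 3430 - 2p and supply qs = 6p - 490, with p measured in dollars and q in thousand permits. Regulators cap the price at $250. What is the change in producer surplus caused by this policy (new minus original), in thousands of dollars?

-415200

In a free market, 3430 - 2p = 6p - 490 gives the equilibrium p* = 490, q* = 2450.
Since 250 < 490, the ceiling is binding.
At p = 250: qd = 3430 - 2·250 = 2930 and qs = 6·250 - 490 = 1010.
Producer surplus without the control is ½ · (490 - 245/3) · 2450 = 1500625/3.
With the ceiling, producers sell 1010 units at 250, so PS = ½ · (250 - 245/3) · 1010 = 255025/3.
Change in producer surplus = 255025/3 - 1500625/3 = -415200.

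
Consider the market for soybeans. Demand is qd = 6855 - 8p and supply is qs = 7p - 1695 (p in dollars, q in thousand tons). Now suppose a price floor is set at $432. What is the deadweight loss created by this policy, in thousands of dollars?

0

In a free market, 6855 - 8p = 7p - 1695 gives the equilibrium p* = 570, q* = 2295.
The floor of 432 is below the equilibrium price 570, so it is not binding; the market clears at p* = 570, q* = 2295.
Since the control does not bind, no trades are prevented and deadweight loss is zero.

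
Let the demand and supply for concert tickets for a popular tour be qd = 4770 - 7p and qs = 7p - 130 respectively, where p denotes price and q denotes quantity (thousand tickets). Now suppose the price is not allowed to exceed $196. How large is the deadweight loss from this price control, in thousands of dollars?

166012

Without the control the market clears where 4770 - 7p = 7p - 130, i.e. p* = 350 and q* = 2320.
The ceiling of 196 is below the equilibrium price 350, so it binds.
At p = 196: qd = 4770 - 7·196 = 3398 and qs = 7·196 - 130 = 1242.
Quantity traded falls to 1242. At q = 1242 the demand price is (4770 - 1242)/7 = 504 and the supply price is (130 + 1242)/7 = 196.
Deadweight loss = ½ · (504 - 196) · (2320 - 1242) = ½ · 308 · 1078 = 166012.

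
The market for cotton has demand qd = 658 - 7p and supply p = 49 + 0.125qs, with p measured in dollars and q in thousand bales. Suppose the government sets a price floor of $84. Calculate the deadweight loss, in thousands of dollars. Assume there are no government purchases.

1286.25

Rearranging supply gives qs = 8p - 392. In a free market, 658 - 7p = 8p - 392 gives the equilibrium p* = 70, q* = 168.
Since 84 > 70, the floor is binding.
At p = 84: qd = 658 - 7·84 = 70 and qs = 8·84 - 392 = 280.
Quantity traded falls to 70. At q = 70 the demand price is (658 - 70)/7 = 84 and the supply price is (392 + 70)/8 = 57.75.
Deadweight loss = ½ · (84 - 57.75) · (168 - 70) = ½ · 26.25 · 98 = 1286.25.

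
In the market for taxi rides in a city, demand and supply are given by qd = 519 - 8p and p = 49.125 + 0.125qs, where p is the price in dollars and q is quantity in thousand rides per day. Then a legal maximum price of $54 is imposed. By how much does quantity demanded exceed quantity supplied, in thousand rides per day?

48

Rearranging supply gives qs = 8p - 393. Equilibrium: 519 - 8p = 8p - 393, so 912 = 16p and p* = 57, q* = 63.
Because the ceiling (54) lies below the market-clearing price, it is binding.
At p = 54: qd = 519 - 8·54 = 87 and qs = 8·54 - 393 = 39.
Shortage = qd - qs = 87 - 39 = 48.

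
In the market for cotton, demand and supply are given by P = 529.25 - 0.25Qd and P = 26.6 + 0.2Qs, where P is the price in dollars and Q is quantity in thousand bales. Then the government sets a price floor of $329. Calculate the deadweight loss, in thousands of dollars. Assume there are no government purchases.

22467.6

Rearranging demand gives Qd = 2117 - 4P; rearranging supply gives Qs = 5P - 133. Equilibrium: 2117 - 4P = 5P - 133, so 2250 = 9P and P* = 250, Q* = 1117.
Since 329 > 250, the floor is binding.
At P = 329: Qd = 2117 - 4·329 = 801 and Qs = 5·329 - 133 = 1512.
Quantity traded falls to 801. At Q = 801 the demand price is (2117 - 801)/4 = 329 and the supply price is (133 + 801)/5 = 186.8.
Deadweight loss = ½ · (329 - 186.8) · (1117 - 801) = ½ · 142.2 · 316 = 22467.6.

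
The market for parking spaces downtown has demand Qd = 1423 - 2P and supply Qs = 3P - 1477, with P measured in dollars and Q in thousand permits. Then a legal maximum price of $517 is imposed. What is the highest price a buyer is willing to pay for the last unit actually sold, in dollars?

674.5

Equilibrium: 1423 - 2P = 3P - 1477, so 2900 = 5P and P* = 580, Q* = 263.
The ceiling of 517 is below the equilibrium price 580, so it binds.
At P = 517: Qd = 1423 - 2·517 = 389 and Qs = 3·517 - 1477 = 74.
Only 74 units reach the market. On the demand curve, the marginal buyer's willingness to pay at Q = 74 is (1423 - 74)/2 = 674.5.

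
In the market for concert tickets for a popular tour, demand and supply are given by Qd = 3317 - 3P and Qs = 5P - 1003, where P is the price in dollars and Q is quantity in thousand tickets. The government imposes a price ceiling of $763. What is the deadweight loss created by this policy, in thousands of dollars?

Without the control the market clears where 3317 - 3P = 5P - 1003, i.e. P* = 540 and Q* = 1697.
Since 763 is above P* = 540, the ceiling does not bind and the free-market outcome prevails.
Since the control does not bind, no trades are prevented and deadweight loss is zero.

0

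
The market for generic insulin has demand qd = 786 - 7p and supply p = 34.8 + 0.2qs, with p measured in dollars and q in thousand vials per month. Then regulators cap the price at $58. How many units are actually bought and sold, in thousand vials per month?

116

Rearranging supply gives qs = 5p - 174. In a free market, 786 - 7p = 5p - 174 gives the equilibrium p* = 80, q* = 226.
The ceiling of 58 is below the equilibrium price 80, so it binds.
At p = 58: qd = 786 - 7·58 = 380 and qs = 5·58 - 174 = 116.
The quantity actually transacted is the short side, supply: 116.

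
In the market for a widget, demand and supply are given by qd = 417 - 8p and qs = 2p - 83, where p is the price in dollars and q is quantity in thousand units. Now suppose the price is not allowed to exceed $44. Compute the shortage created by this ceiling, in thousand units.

60

Setting quantity demanded equal to quantity supplied, 417 - 8p = 2p - 83, gives p* = 50 and q* = 17.
Since 44 < 50, the ceiling is binding.
At p = 44: qd = 417 - 8·44 = 65 and qs = 2·44 - 83 = 5.
Shortage = qd - qs = 65 - 5 = 60.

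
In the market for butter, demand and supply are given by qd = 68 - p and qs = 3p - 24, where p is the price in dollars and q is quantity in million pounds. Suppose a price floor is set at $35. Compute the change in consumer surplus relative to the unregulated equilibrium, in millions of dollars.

-468

Setting quantity demanded equal to quantity supplied, 68 - p = 3p - 24, gives p* = 23 and q* = 45.
Because the floor (35) lies above the market-clearing price, it is binding.
At p = 35: qd = 68 - 35 = 33 and qs = 3·35 - 24 = 81.
Consumer surplus without the control is ½ · (68 - 23) · 45 = 1012.5.
With the floor, consumers buy 33 units at 35, so CS = ½ · (68 - 35) · 33 = 544.5.
Change in consumer surplus = 544.5 - 1012.5 = -468.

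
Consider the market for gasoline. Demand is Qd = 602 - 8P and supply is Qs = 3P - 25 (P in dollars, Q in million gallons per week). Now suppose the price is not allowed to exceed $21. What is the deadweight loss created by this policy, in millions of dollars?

2673

In a free market, 602 - 8P = 3P - 25 gives the equilibrium P* = 57, Q* = 146.
Because the ceiling (21) lies below the market-clearing price, it is binding.
At P = 21: Qd = 602 - 8·21 = 434 and Qs = 3·21 - 25 = 38.
Quantity traded falls to 38. At Q = 38 the demand price is (602 - 38)/8 = 70.5 and the supply price is (25 + 38)/3 = 21.
Deadweight loss = ½ · (70.5 - 21) · (146 - 38) = ½ · 49.5 · 108 = 2673.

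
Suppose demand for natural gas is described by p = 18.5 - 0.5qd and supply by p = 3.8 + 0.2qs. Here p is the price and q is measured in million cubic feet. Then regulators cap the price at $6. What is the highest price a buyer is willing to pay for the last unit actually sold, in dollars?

13

Rearranging demand gives qd = 37 - 2p; rearranging supply gives qs = 5p - 19. Setting quantity demanded equal to quantity supplied, 37 - 2p = 5p - 19, gives p* = 8 and q* = 21.
The ceiling of 6 is below the equilibrium price 8, so it binds.
At p = 6: qd = 37 - 2·6 = 25 and qs = 5·6 - 19 = 11.
Only 11 units reach the market. On the demand curve, the marginal buyer's willingness to pay at q = 11 is (37 - 11)/2 = 13.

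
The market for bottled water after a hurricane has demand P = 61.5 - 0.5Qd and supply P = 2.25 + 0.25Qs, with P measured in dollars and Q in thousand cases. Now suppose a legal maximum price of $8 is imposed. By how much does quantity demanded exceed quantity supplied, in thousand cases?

84

Rearranging demand gives Qd = 123 - 2P; rearranging supply gives Qs = 4P - 9. Without the control the market clears where 123 - 2P = 4P - 9, i.e. P* = 22 and Q* = 79.
Since 8 < 22, the ceiling is binding.
At P = 8: Qd = 123 - 2·8 = 107 and Qs = 4·8 - 9 = 23.
Shortage = Qd - Qs = 107 - 23 = 84.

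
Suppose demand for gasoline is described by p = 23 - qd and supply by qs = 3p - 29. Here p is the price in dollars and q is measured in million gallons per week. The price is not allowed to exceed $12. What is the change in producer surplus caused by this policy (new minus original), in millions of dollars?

Rearranging demand gives qd = 23 - p. Without the control the market clears where 23 - p = 3p - 29, i.e. p* = 13 and q* = 10.
The ceiling of 12 is below the equilibrium price 13, so it binds.
At p = 12: qd = 23 - 12 = 11 and qs = 3·12 - 29 = 7.
Producer surplus without the control is ½ · (13 - 29/3) · 10 = 50/3.
With the ceiling, producers sell 7 units at 12, so PS = ½ · (12 - 29/3) · 7 = 49/6.
Change in producer surplus = 49/6 - 50/3 = -8.5.

-8.5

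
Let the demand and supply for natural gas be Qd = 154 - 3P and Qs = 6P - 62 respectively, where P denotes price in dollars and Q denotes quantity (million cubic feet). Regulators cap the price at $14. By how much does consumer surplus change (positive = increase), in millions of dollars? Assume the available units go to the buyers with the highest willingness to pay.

Equilibrium: 154 - 3P = 6P - 62, so 216 = 9P and P* = 24, Q* = 82.
Since 14 < 24, the ceiling is binding.
At P = 14: Qd = 154 - 3·14 = 112 and Qs = 6·14 - 62 = 22.
Consumer surplus without the control is ½ · (154/3 - 24) · 82 = 3362/3.
With the ceiling, 22 units are sold at 14 (assume they go to the highest-value buyers). The demand price at Q = 22 is 44, so CS = ½ · [(154/3 - 14) + (44 - 14)] · 22 = 2222/3.
Change in consumer surplus = 2222/3 - 3362/3 = -380.

-380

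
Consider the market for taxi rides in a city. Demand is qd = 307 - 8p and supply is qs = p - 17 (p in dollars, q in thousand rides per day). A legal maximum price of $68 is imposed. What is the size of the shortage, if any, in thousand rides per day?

Setting quantity demanded equal to quantity supplied, 307 - 8p = p - 17, gives p* = 36 and q* = 19.
The ceiling of 68 is above the equilibrium price 36, so it is not binding; the market clears at p* = 36, q* = 19.
Since the control does not bind, there is no shortage.

0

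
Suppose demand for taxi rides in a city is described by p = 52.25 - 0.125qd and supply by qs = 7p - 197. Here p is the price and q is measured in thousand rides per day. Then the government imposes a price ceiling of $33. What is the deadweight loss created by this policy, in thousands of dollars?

Rearranging demand gives qd = 418 - 8p. Equilibrium: 418 - 8p = 7p - 197, so 615 = 15p and p* = 41, q* = 90.
Because the ceiling (33) lies below the market-clearing price, it is binding.
At p = 33: qd = 418 - 8·33 = 154 and qs = 7·33 - 197 = 34.
Quantity traded falls to 34. At q = 34 the demand price is (418 - 34)/8 = 48 and the supply price is (197 + 34)/7 = 33.
Deadweight loss = ½ · (48 - 33) · (90 - 34) = ½ · 15 · 56 = 420.

420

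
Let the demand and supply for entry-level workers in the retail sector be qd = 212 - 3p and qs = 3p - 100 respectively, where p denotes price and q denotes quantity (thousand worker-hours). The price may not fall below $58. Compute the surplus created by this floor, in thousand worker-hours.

36

In a free market, 212 - 3p = 3p - 100 gives the equilibrium p* = 52, q* = 56.
Because the floor (58) lies above the market-clearing price, it is binding.
At p = 58: qd = 212 - 3·58 = 38 and qs = 3·58 - 100 = 74.
Surplus = qs - qd = 74 - 38 = 36.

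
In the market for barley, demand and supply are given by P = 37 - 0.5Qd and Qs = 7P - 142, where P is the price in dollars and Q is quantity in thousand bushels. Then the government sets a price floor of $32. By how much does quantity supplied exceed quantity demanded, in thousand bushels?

72

Rearranging demand gives Qd = 74 - 2P. Setting quantity demanded equal to quantity supplied, 74 - 2P = 7P - 142, gives P* = 24 and Q* = 26.
Since 32 > 24, the floor is binding.
At P = 32: Qd = 74 - 2·32 = 10 and Qs = 7·32 - 142 = 82.
Surplus = Qs - Qd = 82 - 10 = 72.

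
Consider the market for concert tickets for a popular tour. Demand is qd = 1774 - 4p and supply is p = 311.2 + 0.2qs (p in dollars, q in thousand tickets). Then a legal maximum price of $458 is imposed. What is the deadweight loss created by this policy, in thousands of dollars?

0

Rearranging supply gives qs = 5p - 1556. Equilibrium: 1774 - 4p = 5p - 1556, so 3330 = 9p and p* = 370, q* = 294.
The ceiling of 458 is above the equilibrium price 370, so it is not binding; the market clears at p* = 370, q* = 294.
Since the control does not bind, no trades are prevented and deadweight loss is zero.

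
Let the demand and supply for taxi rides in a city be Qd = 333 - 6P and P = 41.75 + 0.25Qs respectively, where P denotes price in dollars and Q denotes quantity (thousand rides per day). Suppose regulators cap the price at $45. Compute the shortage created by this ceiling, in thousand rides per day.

Rearranging supply gives Qs = 4P - 167. Without the control the market clears where 333 - 6P = 4P - 167, i.e. P* = 50 and Q* = 33.
Since 45 < 50, the ceiling is binding.
At P = 45: Qd = 333 - 6·45 = 63 and Qs = 4·45 - 167 = 13.
Shortage = Qd - Qs = 63 - 13 = 50.

50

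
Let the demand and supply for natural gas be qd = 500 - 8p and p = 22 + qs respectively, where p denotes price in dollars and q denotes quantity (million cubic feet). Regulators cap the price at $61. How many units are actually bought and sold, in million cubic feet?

36

Rearranging supply gives qs = p - 22. In a free market, 500 - 8p = p - 22 gives the equilibrium p* = 58, q* = 36.
The ceiling of 61 is above the equilibrium price 58, so it is not binding; the market clears at p* = 58, q* = 36.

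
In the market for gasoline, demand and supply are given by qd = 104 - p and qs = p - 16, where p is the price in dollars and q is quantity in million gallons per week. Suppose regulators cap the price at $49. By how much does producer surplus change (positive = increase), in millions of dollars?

-423.5

Equilibrium: 104 - p = p - 16, so 120 = 2p and p* = 60, q* = 44.
Because the ceiling (49) lies below the market-clearing price, it is binding.
At p = 49: qd = 104 - 49 = 55 and qs = 49 - 16 = 33.
Producer surplus without the control is ½ · (60 - 16) · 44 = 968.
With the ceiling, producers sell 33 units at 49, so PS = ½ · (49 - 16) · 33 = 544.5.
Change in producer surplus = 544.5 - 968 = -423.5.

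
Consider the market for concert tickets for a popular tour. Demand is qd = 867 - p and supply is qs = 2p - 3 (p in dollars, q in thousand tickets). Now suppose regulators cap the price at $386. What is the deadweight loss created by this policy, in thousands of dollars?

Equilibrium: 867 - p = 2p - 3, so 870 = 3p and p* = 290, q* = 577.
Since 386 is above p* = 290, the ceiling does not bind and the free-market outcome prevails.
Since the control does not bind, no trades are prevented and deadweight loss is zero.

0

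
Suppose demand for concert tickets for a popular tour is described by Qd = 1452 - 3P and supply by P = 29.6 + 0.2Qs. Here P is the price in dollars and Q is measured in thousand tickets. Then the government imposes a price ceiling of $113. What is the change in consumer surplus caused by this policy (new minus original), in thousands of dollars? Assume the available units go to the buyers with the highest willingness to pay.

Rearranging supply gives Qs = 5P - 148. Without the control the market clears where 1452 - 3P = 5P - 148, i.e. P* = 200 and Q* = 852.
Since 113 < 200, the ceiling is binding.
At P = 113: Qd = 1452 - 3·113 = 1113 and Qs = 5·113 - 148 = 417.
Consumer surplus without the control is ½ · (484 - 200) · 852 = 120984.
With the ceiling, 417 units are sold at 113 (assume they go to the highest-value buyers). The demand price at Q = 417 is 345, so CS = ½ · [(484 - 113) + (345 - 113)] · 417 = 125725.5.
Change in consumer surplus = 125725.5 - 120984 = 4741.5.

4741.5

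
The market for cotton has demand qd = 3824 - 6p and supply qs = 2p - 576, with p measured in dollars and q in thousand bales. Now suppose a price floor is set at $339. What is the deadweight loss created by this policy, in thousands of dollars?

Equilibrium: 3824 - 6p = 2p - 576, so 4400 = 8p and p* = 550, q* = 524.
The floor of 339 is below the equilibrium price 550, so it is not binding; the market clears at p* = 550, q* = 524.
Since the control does not bind, no trades are prevented and deadweight loss is zero.

0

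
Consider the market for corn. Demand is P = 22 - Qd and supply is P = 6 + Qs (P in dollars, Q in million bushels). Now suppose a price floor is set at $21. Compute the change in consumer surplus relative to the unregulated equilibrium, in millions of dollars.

Rearranging demand gives Qd = 22 - P; rearranging supply gives Qs = P - 6. Without the control the market clears where 22 - P = P - 6, i.e. P* = 14 and Q* = 8.
Since 21 > 14, the floor is binding.
At P = 21: Qd = 22 - 21 = 1 and Qs = 21 - 6 = 15.
Consumer surplus without the control is ½ · (22 - 14) · 8 = 32.
With the floor, consumers buy 1 units at 21, so CS = ½ · (22 - 21) · 1 = 0.5.
Change in consumer surplus = 0.5 - 32 = -31.5.

-31.5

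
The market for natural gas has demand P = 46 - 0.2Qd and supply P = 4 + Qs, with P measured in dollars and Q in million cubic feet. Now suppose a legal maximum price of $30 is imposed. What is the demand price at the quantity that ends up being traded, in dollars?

Rearranging demand gives Qd = 230 - 5P; rearranging supply gives Qs = P - 4. Without the control the market clears where 230 - 5P = P - 4, i.e. P* = 39 and Q* = 35.
The ceiling of 30 is below the equilibrium price 39, so it binds.
At P = 30: Qd = 230 - 5·30 = 80 and Qs = 30 - 4 = 26.
Only 26 units reach the market. On the demand curve, the marginal buyer's willingness to pay at Q = 26 is (230 - 26)/5 = 40.8.

40.8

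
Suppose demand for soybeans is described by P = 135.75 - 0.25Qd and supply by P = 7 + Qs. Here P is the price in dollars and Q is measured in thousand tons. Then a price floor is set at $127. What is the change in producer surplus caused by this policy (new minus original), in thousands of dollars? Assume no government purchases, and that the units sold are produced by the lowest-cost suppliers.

-1717

Rearranging demand gives Qd = 543 - 4P; rearranging supply gives Qs = P - 7. Setting quantity demanded equal to quantity supplied, 543 - 4P = P - 7, gives P* = 110 and Q* = 103.
Since 127 > 110, the floor is binding.
At P = 127: Qd = 543 - 4·127 = 35 and Qs = 127 - 7 = 120.
Producer surplus without the control is ½ · (110 - 7) · 103 = 5304.5.
With the floor, 35 units are sold at 127. The supply price at Q = 35 is 42, so PS = ½ · [(127 - 7) + (127 - 42)] · 35 = 3587.5.
Change in producer surplus = 3587.5 - 5304.5 = -1717.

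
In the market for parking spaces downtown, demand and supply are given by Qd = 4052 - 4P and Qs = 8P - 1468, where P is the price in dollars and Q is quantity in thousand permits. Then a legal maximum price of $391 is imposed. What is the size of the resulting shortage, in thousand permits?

828

Setting quantity demanded equal to quantity supplied, 4052 - 4P = 8P - 1468, gives P* = 460 and Q* = 2212.
Because the ceiling (391) lies below the market-clearing price, it is binding.
At P = 391: Qd = 4052 - 4·391 = 2488 and Qs = 8·391 - 1468 = 1660.
Shortage = Qd - Qs = 2488 - 1660 = 828.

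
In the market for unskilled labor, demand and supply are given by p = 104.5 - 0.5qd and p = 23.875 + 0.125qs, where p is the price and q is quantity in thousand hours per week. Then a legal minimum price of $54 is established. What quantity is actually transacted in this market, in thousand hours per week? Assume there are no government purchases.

101

Rearranging demand gives qd = 209 - 2p; rearranging supply gives qs = 8p - 191. Equilibrium: 209 - 2p = 8p - 191, so 400 = 10p and p* = 40, q* = 129.
The floor of 54 is above the equilibrium price 40, so it binds.
At p = 54: qd = 209 - 2·54 = 101 and qs = 8·54 - 191 = 241.
The quantity actually transacted is the short side, demand: 101.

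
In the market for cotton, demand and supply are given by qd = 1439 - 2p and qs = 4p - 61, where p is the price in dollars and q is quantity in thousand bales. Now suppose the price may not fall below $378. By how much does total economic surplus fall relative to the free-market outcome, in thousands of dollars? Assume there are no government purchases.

In a free market, 1439 - 2p = 4p - 61 gives the equilibrium p* = 250, q* = 939.
Because the floor (378) lies above the market-clearing price, it is binding.
At p = 378: qd = 1439 - 2·378 = 683 and qs = 4·378 - 61 = 1451.
Quantity traded falls to 683. At q = 683 the demand price is (1439 - 683)/2 = 378 and the supply price is (61 + 683)/4 = 186.
Deadweight loss = ½ · (378 - 186) · (939 - 683) = ½ · 192 · 256 = 24576.

24576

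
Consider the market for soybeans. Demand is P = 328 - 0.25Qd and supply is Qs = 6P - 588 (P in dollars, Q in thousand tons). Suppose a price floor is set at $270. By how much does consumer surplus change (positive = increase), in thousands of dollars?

-31360

Rearranging demand gives Qd = 1312 - 4P. Setting quantity demanded equal to quantity supplied, 1312 - 4P = 6P - 588, gives P* = 190 and Q* = 552.
Since 270 > 190, the floor is binding.
At P = 270: Qd = 1312 - 4·270 = 232 and Qs = 6·270 - 588 = 1032.
Consumer surplus without the control is ½ · (328 - 190) · 552 = 38088.
With the floor, consumers buy 232 units at 270, so CS = ½ · (328 - 270) · 232 = 6728.
Change in consumer surplus = 6728 - 38088 = -31360.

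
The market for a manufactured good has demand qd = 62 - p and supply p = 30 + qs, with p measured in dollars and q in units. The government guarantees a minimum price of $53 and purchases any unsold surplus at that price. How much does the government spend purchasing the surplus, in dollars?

Rearranging supply gives qs = p - 30. Equilibrium: 62 - p = p - 30, so 92 = 2p and p* = 46, q* = 16.
Since 53 > 46, the floor is binding.
At p = 53: qd = 62 - 53 = 9 and qs = 53 - 30 = 23.
Surplus = qs - qd = 14.
Government expenditure = surplus × support price = 14 × 53 = 742.

742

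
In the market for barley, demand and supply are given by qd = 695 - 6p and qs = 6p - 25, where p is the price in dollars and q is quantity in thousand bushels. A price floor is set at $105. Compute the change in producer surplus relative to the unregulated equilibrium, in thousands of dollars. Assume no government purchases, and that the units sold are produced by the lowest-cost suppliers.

-3150

In a free market, 695 - 6p = 6p - 25 gives the equilibrium p* = 60, q* = 335.
Because the floor (105) lies above the market-clearing price, it is binding.
At p = 105: qd = 695 - 6·105 = 65 and qs = 6·105 - 25 = 605.
Producer surplus without the control is ½ · (60 - 25/6) · 335 = 112225/12.
With the floor, 65 units are sold at 105. The supply price at q = 65 is 15, so PS = ½ · [(105 - 25/6) + (105 - 15)] · 65 = 74425/12.
Change in producer surplus = 74425/12 - 112225/12 = -3150.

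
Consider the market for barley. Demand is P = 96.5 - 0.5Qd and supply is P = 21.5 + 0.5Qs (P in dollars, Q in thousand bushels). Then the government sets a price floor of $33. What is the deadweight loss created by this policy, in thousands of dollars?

0

Rearranging demand gives Qd = 193 - 2P; rearranging supply gives Qs = 2P - 43. Equilibrium: 193 - 2P = 2P - 43, so 236 = 4P and P* = 59, Q* = 75.
The floor of 33 is below the equilibrium price 59, so it is not binding; the market clears at P* = 59, Q* = 75.
Since the control does not bind, no trades are prevented and deadweight loss is zero.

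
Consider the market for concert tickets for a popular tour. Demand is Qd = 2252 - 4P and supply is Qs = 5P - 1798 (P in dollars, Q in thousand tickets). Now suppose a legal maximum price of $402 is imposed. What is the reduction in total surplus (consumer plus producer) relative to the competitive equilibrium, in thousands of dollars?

12960

Equilibrium: 2252 - 4P = 5P - 1798, so 4050 = 9P and P* = 450, Q* = 452.
The ceiling of 402 is below the equilibrium price 450, so it binds.
At P = 402: Qd = 2252 - 4·402 = 644 and Qs = 5·402 - 1798 = 212.
Quantity traded falls to 212. At Q = 212 the demand price is (2252 - 212)/4 = 510 and the supply price is (1798 + 212)/5 = 402.
Deadweight loss = ½ · (510 - 402) · (452 - 212) = ½ · 108 · 240 = 12960.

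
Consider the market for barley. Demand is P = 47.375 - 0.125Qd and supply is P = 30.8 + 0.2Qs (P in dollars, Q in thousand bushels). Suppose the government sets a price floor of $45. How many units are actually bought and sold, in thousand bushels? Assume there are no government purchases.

19

Rearranging demand gives Qd = 379 - 8P; rearranging supply gives Qs = 5P - 154. Equilibrium: 379 - 8P = 5P - 154, so 533 = 13P and P* = 41, Q* = 51.
The floor of 45 is above the equilibrium price 41, so it binds.
At P = 45: Qd = 379 - 8·45 = 19 and Qs = 5·45 - 154 = 71.
The quantity actually transacted is the short side, demand: 19.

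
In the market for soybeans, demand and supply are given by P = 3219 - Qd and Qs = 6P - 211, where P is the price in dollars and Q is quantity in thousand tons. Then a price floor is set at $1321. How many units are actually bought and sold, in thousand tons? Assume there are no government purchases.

Rearranging demand gives Qd = 3219 - P. In a free market, 3219 - P = 6P - 211 gives the equilibrium P* = 490, Q* = 2729.
Because the floor (1321) lies above the market-clearing price, it is binding.
At P = 1321: Qd = 3219 - 1321 = 1898 and Qs = 6·1321 - 211 = 7715.
The quantity actually transacted is the short side, demand: 1898.

1898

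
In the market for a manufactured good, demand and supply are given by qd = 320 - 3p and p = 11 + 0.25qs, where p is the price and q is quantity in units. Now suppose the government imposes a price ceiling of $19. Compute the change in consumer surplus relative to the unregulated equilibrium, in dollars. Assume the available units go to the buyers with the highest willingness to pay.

-1848

Rearranging supply gives qs = 4p - 44. In a free market, 320 - 3p = 4p - 44 gives the equilibrium p* = 52, q* = 164.
Since 19 < 52, the ceiling is binding.
At p = 19: qd = 320 - 3·19 = 263 and qs = 4·19 - 44 = 32.
Consumer surplus without the control is ½ · (320/3 - 52) · 164 = 13448/3.
With the ceiling, 32 units are sold at 19 (assume they go to the highest-value buyers). The demand price at q = 32 is 96, so CS = ½ · [(320/3 - 19) + (96 - 19)] · 32 = 7904/3.
Change in consumer surplus = 7904/3 - 13448/3 = -1848.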